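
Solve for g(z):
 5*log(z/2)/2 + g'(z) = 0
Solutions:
 g(z) = C1 - 5*z*log(z)/2 + 5*z*log(2)/2 + 5*z/2


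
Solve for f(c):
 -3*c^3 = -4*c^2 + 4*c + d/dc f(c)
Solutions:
 f(c) = C1 - 3*c^4/4 + 4*c^3/3 - 2*c^2


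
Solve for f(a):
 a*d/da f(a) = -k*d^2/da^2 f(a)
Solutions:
 f(a) = C1 + C2*sqrt(k)*erf(sqrt(2)*a*sqrt(1/k)/2)


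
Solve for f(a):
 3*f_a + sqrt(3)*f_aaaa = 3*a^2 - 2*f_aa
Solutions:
 f(a) = C1 + C2*exp(-a*(-2^(2/3)*3^(1/6)*(27 + sqrt(32*sqrt(3) + 729))^(1/3) + 4*6^(1/3)/(27 + sqrt(32*sqrt(3) + 729))^(1/3))/12)*sin(a*(4*2^(1/3)*3^(5/6)/(27 + sqrt(32*sqrt(3) + 729))^(1/3) + 6^(2/3)*(27 + sqrt(32*sqrt(3) + 729))^(1/3))/12) + C3*exp(-a*(-2^(2/3)*3^(1/6)*(27 + sqrt(32*sqrt(3) + 729))^(1/3) + 4*6^(1/3)/(27 + sqrt(32*sqrt(3) + 729))^(1/3))/12)*cos(a*(4*2^(1/3)*3^(5/6)/(27 + sqrt(32*sqrt(3) + 729))^(1/3) + 6^(2/3)*(27 + sqrt(32*sqrt(3) + 729))^(1/3))/12) + C4*exp(a*(-2^(2/3)*3^(1/6)*(27 + sqrt(32*sqrt(3) + 729))^(1/3) + 4*6^(1/3)/(27 + sqrt(32*sqrt(3) + 729))^(1/3))/6) + a^3/3 - 2*a^2/3 + 8*a/9


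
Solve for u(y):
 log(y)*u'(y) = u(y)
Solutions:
 u(y) = C1*exp(li(y))


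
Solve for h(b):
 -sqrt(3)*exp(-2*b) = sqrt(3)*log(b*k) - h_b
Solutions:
 h(b) = C1 + sqrt(3)*b*log(b*k) - sqrt(3)*b - sqrt(3)*exp(-2*b)/2


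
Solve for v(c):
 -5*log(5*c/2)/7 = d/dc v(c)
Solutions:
 v(c) = C1 - 5*c*log(c)/7 - 5*c*log(5)/7 + 5*c*log(2)/7 + 5*c/7


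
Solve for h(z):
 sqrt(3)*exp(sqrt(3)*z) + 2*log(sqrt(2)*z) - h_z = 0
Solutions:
 h(z) = C1 + 2*z*log(z) + z*(-2 + log(2)) + exp(sqrt(3)*z)


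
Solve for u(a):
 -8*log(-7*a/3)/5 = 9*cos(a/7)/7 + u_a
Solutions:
 u(a) = C1 - 8*a*log(-a)/5 - 8*a*log(7)/5 + 8*a/5 + 8*a*log(3)/5 - 9*sin(a/7)


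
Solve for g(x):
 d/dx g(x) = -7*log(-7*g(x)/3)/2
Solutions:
 2*Integral(1/(log(-_y) - log(3) + log(7)), (_y, g(x)))/7 = C1 - x


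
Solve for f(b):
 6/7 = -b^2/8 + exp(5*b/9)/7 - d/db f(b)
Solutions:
 f(b) = C1 - b^3/24 - 6*b/7 + 9*exp(5*b/9)/35


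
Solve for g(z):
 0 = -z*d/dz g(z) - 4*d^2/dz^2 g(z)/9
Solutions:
 g(z) = C1 + C2*erf(3*sqrt(2)*z/4)


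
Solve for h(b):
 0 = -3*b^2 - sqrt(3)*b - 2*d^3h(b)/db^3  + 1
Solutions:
 h(b) = C1 + C2*b + C3*b^2 - b^5/40 - sqrt(3)*b^4/48 + b^3/12


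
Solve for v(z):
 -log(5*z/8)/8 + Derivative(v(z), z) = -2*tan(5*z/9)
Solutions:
 v(z) = C1 + z*log(z)/8 - 3*z*log(2)/8 - z/8 + z*log(5)/8 + 18*log(cos(5*z/9))/5


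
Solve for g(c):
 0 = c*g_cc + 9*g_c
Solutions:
 g(c) = C1 + C2/c^8


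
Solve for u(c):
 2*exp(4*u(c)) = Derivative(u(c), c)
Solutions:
 u(c) = log(-(-1/(C1 + 8*c))^(1/4))
 u(c) = log(-1/(C1 + 8*c))/4
 u(c) = log(-I*(-1/(C1 + 8*c))^(1/4))
 u(c) = log(I*(-1/(C1 + 8*c))^(1/4))


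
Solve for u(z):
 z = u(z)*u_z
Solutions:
 u(z) = -sqrt(C1 + z^2)
 u(z) = sqrt(C1 + z^2)


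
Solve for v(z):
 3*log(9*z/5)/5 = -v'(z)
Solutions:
 v(z) = C1 - 3*z*log(z)/5 - 6*z*log(3)/5 + 3*z/5 + 3*z*log(5)/5


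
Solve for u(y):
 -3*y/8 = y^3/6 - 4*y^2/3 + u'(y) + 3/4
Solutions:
 u(y) = C1 - y^4/24 + 4*y^3/9 - 3*y^2/16 - 3*y/4


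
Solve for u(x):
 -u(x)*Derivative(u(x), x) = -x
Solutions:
 u(x) = -sqrt(C1 + x^2)
 u(x) = sqrt(C1 + x^2)


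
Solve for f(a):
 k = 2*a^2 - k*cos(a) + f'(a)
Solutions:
 f(a) = C1 - 2*a^3/3 + a*k + k*sin(a)


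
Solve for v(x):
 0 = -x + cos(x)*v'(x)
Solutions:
 v(x) = C1 + Integral(x/cos(x), x)


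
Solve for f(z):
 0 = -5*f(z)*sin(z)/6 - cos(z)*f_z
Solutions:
 f(z) = C1*cos(z)^(5/6)


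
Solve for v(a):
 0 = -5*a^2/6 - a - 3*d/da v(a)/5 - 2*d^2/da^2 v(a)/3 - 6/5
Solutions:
 v(a) = C1 + C2*exp(-9*a/10) - 25*a^3/54 + 115*a^2/162 - 2608*a/729


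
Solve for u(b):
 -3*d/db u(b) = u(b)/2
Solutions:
 u(b) = C1*exp(-b/6)


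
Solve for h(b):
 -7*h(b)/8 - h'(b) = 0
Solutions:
 h(b) = C1*exp(-7*b/8)


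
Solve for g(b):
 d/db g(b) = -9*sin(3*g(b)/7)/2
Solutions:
 9*b/2 + 7*log(cos(3*g(b)/7) - 1)/6 - 7*log(cos(3*g(b)/7) + 1)/6 = C1


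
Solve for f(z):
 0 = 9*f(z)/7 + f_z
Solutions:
 f(z) = C1*exp(-9*z/7)


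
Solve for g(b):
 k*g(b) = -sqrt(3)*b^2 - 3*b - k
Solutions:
 g(b) = (-sqrt(3)*b^2 - 3*b - k)/k


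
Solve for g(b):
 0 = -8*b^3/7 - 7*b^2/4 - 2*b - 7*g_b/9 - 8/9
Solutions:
 g(b) = C1 - 18*b^4/49 - 3*b^3/4 - 9*b^2/7 - 8*b/7


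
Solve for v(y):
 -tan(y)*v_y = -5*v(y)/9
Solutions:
 v(y) = C1*sin(y)^(5/9)


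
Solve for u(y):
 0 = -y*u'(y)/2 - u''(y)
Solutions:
 u(y) = C1 + C2*erf(y/2)


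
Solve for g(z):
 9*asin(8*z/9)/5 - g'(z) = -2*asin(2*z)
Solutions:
 g(z) = C1 + 9*z*asin(8*z/9)/5 + 2*z*asin(2*z) + sqrt(1 - 4*z^2) + 9*sqrt(81 - 64*z^2)/40


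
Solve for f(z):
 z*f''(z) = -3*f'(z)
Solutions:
 f(z) = C1 + C2/z^2


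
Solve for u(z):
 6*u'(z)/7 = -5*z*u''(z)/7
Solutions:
 u(z) = C1 + C2/z^(1/5)


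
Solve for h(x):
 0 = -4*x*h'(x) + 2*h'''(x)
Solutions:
 h(x) = C1 + Integral(C2*airyai(2^(1/3)*x) + C3*airybi(2^(1/3)*x), x)


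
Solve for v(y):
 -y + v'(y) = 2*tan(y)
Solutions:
 v(y) = C1 + y^2/2 - 2*log(cos(y))


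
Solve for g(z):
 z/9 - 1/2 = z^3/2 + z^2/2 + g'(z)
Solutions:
 g(z) = C1 - z^4/8 - z^3/6 + z^2/18 - z/2


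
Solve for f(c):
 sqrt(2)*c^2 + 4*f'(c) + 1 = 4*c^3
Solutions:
 f(c) = C1 + c^4/4 - sqrt(2)*c^3/12 - c/4


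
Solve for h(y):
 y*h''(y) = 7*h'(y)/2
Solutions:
 h(y) = C1 + C2*y^(9/2)


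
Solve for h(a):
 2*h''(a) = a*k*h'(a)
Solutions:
 h(a) = Piecewise((-sqrt(pi)*C1*erf(a*sqrt(-k)/2)/sqrt(-k) - C2, (k > 0) | (k < 0)), (-C1*a - C2, True))


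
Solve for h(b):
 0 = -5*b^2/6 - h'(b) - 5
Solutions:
 h(b) = C1 - 5*b^3/18 - 5*b


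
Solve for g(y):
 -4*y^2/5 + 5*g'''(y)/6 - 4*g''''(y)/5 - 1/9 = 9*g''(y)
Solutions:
 g(y) = C1 + C2*y - y^4/135 - 2*y^3/729 + 317*y^2/328050 + (C3*sin(sqrt(25295)*y/48) + C4*cos(sqrt(25295)*y/48))*exp(25*y/48)


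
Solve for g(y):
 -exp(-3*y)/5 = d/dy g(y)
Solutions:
 g(y) = C1 + exp(-3*y)/15


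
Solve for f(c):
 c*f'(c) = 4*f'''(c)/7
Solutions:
 f(c) = C1 + Integral(C2*airyai(14^(1/3)*c/2) + C3*airybi(14^(1/3)*c/2), c)


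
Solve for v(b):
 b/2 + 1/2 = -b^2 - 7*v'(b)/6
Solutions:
 v(b) = C1 - 2*b^3/7 - 3*b^2/14 - 3*b/7


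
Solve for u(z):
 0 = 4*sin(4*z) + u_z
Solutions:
 u(z) = C1 + cos(4*z)


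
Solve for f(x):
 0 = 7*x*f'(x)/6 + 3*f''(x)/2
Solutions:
 f(x) = C1 + C2*erf(sqrt(14)*x/6)


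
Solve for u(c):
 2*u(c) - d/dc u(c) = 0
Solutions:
 u(c) = C1*exp(2*c)


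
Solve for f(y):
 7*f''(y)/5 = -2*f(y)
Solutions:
 f(y) = C1*sin(sqrt(70)*y/7) + C2*cos(sqrt(70)*y/7)


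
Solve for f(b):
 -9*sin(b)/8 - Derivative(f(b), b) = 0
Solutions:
 f(b) = C1 + 9*cos(b)/8


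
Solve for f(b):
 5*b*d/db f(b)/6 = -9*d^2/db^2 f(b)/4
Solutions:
 f(b) = C1 + C2*erf(sqrt(15)*b/9)


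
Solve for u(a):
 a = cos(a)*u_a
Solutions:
 u(a) = C1 + Integral(a/cos(a), a)


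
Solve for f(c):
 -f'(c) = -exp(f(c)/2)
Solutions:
 f(c) = 2*log(-1/(C1 + c)) + 2*log(2)


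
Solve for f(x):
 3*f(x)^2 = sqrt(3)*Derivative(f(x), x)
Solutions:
 f(x) = -1/(C1 + sqrt(3)*x)


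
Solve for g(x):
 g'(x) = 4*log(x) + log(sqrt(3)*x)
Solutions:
 g(x) = C1 + 5*x*log(x) - 5*x + x*log(3)/2


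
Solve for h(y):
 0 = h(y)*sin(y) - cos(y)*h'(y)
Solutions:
 h(y) = C1/cos(y)


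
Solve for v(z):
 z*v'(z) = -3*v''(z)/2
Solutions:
 v(z) = C1 + C2*erf(sqrt(3)*z/3)


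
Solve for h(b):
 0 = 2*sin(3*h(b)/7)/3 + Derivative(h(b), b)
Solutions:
 2*b/3 + 7*log(cos(3*h(b)/7) - 1)/6 - 7*log(cos(3*h(b)/7) + 1)/6 = C1


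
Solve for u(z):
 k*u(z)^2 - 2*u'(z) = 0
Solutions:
 u(z) = -2/(C1 + k*z)


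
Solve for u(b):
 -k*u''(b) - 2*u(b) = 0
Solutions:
 u(b) = C1*exp(-sqrt(2)*b*sqrt(-1/k)) + C2*exp(sqrt(2)*b*sqrt(-1/k))


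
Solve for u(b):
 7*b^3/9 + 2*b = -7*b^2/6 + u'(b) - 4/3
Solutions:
 u(b) = C1 + 7*b^4/36 + 7*b^3/18 + b^2 + 4*b/3


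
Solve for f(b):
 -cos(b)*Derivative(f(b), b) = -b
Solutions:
 f(b) = C1 + Integral(b/cos(b), b)


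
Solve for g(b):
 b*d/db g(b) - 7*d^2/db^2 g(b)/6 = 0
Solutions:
 g(b) = C1 + C2*erfi(sqrt(21)*b/7)


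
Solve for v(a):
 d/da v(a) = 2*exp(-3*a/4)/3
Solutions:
 v(a) = C1 - 8*exp(-3*a/4)/9


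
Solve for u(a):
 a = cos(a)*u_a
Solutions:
 u(a) = C1 + Integral(a/cos(a), a)


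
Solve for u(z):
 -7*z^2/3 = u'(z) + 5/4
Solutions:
 u(z) = C1 - 7*z^3/9 - 5*z/4


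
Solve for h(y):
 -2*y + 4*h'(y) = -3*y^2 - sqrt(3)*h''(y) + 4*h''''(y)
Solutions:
 h(y) = C1 + C2*exp(-y*(3^(5/6)/(sqrt(144 - sqrt(3)) + 12)^(1/3) + 3^(2/3)*(sqrt(144 - sqrt(3)) + 12)^(1/3))/12)*sin(y*(-3^(1/6)*(sqrt(144 - sqrt(3)) + 12)^(1/3) + 3^(1/3)/(sqrt(144 - sqrt(3)) + 12)^(1/3))/4) + C3*exp(-y*(3^(5/6)/(sqrt(144 - sqrt(3)) + 12)^(1/3) + 3^(2/3)*(sqrt(144 - sqrt(3)) + 12)^(1/3))/12)*cos(y*(-3^(1/6)*(sqrt(144 - sqrt(3)) + 12)^(1/3) + 3^(1/3)/(sqrt(144 - sqrt(3)) + 12)^(1/3))/4) + C4*exp(y*(3^(5/6)/(sqrt(144 - sqrt(3)) + 12)^(1/3) + 3^(2/3)*(sqrt(144 - sqrt(3)) + 12)^(1/3))/6) - y^3/4 + y^2/4 + 3*sqrt(3)*y^2/16 - 9*y/32 - sqrt(3)*y/8


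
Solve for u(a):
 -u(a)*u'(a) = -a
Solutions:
 u(a) = -sqrt(C1 + a^2)
 u(a) = sqrt(C1 + a^2)


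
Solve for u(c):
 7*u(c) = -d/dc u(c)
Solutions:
 u(c) = C1*exp(-7*c)


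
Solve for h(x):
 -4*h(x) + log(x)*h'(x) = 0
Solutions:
 h(x) = C1*exp(4*li(x))


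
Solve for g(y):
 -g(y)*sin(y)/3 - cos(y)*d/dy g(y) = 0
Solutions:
 g(y) = C1*cos(y)^(1/3)


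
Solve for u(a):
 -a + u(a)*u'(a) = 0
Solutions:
 u(a) = -sqrt(C1 + a^2)
 u(a) = sqrt(C1 + a^2)


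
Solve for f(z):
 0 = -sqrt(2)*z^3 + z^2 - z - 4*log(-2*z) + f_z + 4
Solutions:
 f(z) = C1 + sqrt(2)*z^4/4 - z^3/3 + z^2/2 + 4*z*log(-z) + 4*z*(-2 + log(2))


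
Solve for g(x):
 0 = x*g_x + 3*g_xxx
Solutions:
 g(x) = C1 + Integral(C2*airyai(-3^(2/3)*x/3) + C3*airybi(-3^(2/3)*x/3), x)


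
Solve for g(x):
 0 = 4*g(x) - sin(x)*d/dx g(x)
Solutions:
 g(x) = C1*(cos(x)^2 - 2*cos(x) + 1)/(cos(x)^2 + 2*cos(x) + 1)


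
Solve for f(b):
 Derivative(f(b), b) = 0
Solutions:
 f(b) = C1


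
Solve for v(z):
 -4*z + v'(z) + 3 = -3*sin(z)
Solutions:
 v(z) = C1 + 2*z^2 - 3*z + 3*cos(z)


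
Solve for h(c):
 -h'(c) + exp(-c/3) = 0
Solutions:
 h(c) = C1 - 3*exp(-c/3)


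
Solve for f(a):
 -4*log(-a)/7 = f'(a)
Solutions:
 f(a) = C1 - 4*a*log(-a)/7 + 4*a/7


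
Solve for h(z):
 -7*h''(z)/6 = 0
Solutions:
 h(z) = C1 + C2*z


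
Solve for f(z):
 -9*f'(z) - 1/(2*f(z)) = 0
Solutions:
 f(z) = -sqrt(C1 - z)/3
 f(z) = sqrt(C1 - z)/3


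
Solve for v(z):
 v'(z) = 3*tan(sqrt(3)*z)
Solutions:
 v(z) = C1 - sqrt(3)*log(cos(sqrt(3)*z))


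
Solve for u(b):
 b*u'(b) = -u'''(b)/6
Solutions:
 u(b) = C1 + Integral(C2*airyai(-6^(1/3)*b) + C3*airybi(-6^(1/3)*b), b)


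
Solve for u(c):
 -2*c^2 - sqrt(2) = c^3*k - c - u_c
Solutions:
 u(c) = C1 + c^4*k/4 + 2*c^3/3 - c^2/2 + sqrt(2)*c


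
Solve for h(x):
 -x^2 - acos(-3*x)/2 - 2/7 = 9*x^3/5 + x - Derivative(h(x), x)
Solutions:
 h(x) = C1 + 9*x^4/20 + x^3/3 + x^2/2 + x*acos(-3*x)/2 + 2*x/7 + sqrt(1 - 9*x^2)/6


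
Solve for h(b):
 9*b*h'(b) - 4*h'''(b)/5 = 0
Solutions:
 h(b) = C1 + Integral(C2*airyai(90^(1/3)*b/2) + C3*airybi(90^(1/3)*b/2), b)


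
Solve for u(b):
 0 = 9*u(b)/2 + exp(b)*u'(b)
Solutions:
 u(b) = C1*exp(9*exp(-b)/2)


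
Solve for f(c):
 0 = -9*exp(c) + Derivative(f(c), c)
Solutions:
 f(c) = C1 + 9*exp(c)


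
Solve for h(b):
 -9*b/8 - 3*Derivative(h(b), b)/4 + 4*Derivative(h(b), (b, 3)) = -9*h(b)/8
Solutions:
 h(b) = C3*exp(-3*b/4) + b + (C1*sin(sqrt(15)*b/8) + C2*cos(sqrt(15)*b/8))*exp(3*b/8) + 2/3


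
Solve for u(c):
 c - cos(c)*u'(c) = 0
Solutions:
 u(c) = C1 + Integral(c/cos(c), c)


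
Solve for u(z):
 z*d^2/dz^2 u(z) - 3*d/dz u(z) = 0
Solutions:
 u(z) = C1 + C2*z^4


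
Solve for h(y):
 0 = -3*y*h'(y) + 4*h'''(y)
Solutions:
 h(y) = C1 + Integral(C2*airyai(6^(1/3)*y/2) + C3*airybi(6^(1/3)*y/2), y)


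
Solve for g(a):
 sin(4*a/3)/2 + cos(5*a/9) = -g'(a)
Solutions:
 g(a) = C1 - 9*sin(5*a/9)/5 + 3*cos(4*a/3)/8


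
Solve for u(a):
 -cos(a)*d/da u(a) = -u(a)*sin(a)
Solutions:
 u(a) = C1/cos(a)


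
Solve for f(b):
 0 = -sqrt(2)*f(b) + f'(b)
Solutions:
 f(b) = C1*exp(sqrt(2)*b)


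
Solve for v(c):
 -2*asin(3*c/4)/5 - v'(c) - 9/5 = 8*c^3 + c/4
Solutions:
 v(c) = C1 - 2*c^4 - c^2/8 - 2*c*asin(3*c/4)/5 - 9*c/5 - 2*sqrt(16 - 9*c^2)/15


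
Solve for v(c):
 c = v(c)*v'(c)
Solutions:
 v(c) = -sqrt(C1 + c^2)
 v(c) = sqrt(C1 + c^2)


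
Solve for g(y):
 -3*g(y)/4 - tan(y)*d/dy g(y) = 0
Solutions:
 g(y) = C1/sin(y)^(3/4)


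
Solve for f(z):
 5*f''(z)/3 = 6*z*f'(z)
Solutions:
 f(z) = C1 + C2*erfi(3*sqrt(5)*z/5)


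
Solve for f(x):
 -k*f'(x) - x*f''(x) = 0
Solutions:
 f(x) = C1 + x^(1 - re(k))*(C2*sin(log(x)*Abs(im(k))) + C3*cos(log(x)*im(k)))


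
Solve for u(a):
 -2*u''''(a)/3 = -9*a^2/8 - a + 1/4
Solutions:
 u(a) = C1 + C2*a + C3*a^2 + C4*a^3 + 3*a^6/640 + a^5/80 - a^4/64


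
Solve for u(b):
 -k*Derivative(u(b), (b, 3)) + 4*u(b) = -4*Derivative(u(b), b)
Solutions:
 u(b) = C1*exp(b*(6^(1/3)*(sqrt(3)*sqrt((27 - 16/k)/k^2) - 9/k)^(1/3)/6 - 2^(1/3)*3^(5/6)*I*(sqrt(3)*sqrt((27 - 16/k)/k^2) - 9/k)^(1/3)/6 - 8/(k*(-6^(1/3) + 2^(1/3)*3^(5/6)*I)*(sqrt(3)*sqrt((27 - 16/k)/k^2) - 9/k)^(1/3)))) + C2*exp(b*(6^(1/3)*(sqrt(3)*sqrt((27 - 16/k)/k^2) - 9/k)^(1/3)/6 + 2^(1/3)*3^(5/6)*I*(sqrt(3)*sqrt((27 - 16/k)/k^2) - 9/k)^(1/3)/6 + 8/(k*(6^(1/3) + 2^(1/3)*3^(5/6)*I)*(sqrt(3)*sqrt((27 - 16/k)/k^2) - 9/k)^(1/3)))) + C3*exp(-6^(1/3)*b*((sqrt(3)*sqrt((27 - 16/k)/k^2) - 9/k)^(1/3) + 2*6^(1/3)/(k*(sqrt(3)*sqrt((27 - 16/k)/k^2) - 9/k)^(1/3)))/3)


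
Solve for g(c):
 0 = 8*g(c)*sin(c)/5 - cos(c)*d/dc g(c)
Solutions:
 g(c) = C1/cos(c)^(8/5)


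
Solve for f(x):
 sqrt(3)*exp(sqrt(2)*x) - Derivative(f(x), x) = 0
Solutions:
 f(x) = C1 + sqrt(6)*exp(sqrt(2)*x)/2


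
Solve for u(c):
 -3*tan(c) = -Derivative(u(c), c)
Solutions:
 u(c) = C1 - 3*log(cos(c))


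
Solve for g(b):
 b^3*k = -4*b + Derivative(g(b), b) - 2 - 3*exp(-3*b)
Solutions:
 g(b) = C1 + b^4*k/4 + 2*b^2 + 2*b - exp(-3*b)


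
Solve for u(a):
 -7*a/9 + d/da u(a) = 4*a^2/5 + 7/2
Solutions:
 u(a) = C1 + 4*a^3/15 + 7*a^2/18 + 7*a/2


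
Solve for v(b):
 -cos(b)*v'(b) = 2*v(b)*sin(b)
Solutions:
 v(b) = C1*cos(b)^2


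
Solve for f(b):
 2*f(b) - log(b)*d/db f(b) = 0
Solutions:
 f(b) = C1*exp(2*li(b))


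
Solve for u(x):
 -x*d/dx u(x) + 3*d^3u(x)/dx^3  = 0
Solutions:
 u(x) = C1 + Integral(C2*airyai(3^(2/3)*x/3) + C3*airybi(3^(2/3)*x/3), x)


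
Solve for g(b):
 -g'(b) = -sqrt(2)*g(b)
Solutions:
 g(b) = C1*exp(sqrt(2)*b)


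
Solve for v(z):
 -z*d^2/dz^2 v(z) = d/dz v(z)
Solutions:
 v(z) = C1 + C2*log(z)


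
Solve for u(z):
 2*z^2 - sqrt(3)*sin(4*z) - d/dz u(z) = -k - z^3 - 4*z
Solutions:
 u(z) = C1 + k*z + z^4/4 + 2*z^3/3 + 2*z^2 + sqrt(3)*cos(4*z)/4


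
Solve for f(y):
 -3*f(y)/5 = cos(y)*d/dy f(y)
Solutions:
 f(y) = C1*(sin(y) - 1)^(3/10)/(sin(y) + 1)^(3/10)


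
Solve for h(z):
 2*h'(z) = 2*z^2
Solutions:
 h(z) = C1 + z^3/3


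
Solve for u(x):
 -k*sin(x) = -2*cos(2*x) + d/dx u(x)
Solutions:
 u(x) = C1 + k*cos(x) + sin(2*x)


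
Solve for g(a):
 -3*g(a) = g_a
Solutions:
 g(a) = C1*exp(-3*a)


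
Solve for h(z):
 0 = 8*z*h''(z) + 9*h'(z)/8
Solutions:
 h(z) = C1 + C2*z^(55/64)


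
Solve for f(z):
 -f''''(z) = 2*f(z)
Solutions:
 f(z) = (C1*sin(2^(3/4)*z/2) + C2*cos(2^(3/4)*z/2))*exp(-2^(3/4)*z/2) + (C3*sin(2^(3/4)*z/2) + C4*cos(2^(3/4)*z/2))*exp(2^(3/4)*z/2)


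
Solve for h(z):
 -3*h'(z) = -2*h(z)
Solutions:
 h(z) = C1*exp(2*z/3)


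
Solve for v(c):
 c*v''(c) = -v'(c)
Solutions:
 v(c) = C1 + C2*log(c)


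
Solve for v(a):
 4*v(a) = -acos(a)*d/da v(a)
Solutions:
 v(a) = C1*exp(-4*Integral(1/acos(a), a))


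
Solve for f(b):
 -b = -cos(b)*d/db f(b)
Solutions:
 f(b) = C1 + Integral(b/cos(b), b)


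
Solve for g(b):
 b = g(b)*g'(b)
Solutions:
 g(b) = -sqrt(C1 + b^2)
 g(b) = sqrt(C1 + b^2)


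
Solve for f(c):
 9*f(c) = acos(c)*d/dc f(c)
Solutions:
 f(c) = C1*exp(9*Integral(1/acos(c), c))


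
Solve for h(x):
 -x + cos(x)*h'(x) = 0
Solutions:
 h(x) = C1 + Integral(x/cos(x), x)


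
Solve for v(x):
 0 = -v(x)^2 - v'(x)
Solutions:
 v(x) = 1/(C1 + x)


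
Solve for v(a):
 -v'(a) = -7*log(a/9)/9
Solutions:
 v(a) = C1 + 7*a*log(a)/9 - 14*a*log(3)/9 - 7*a/9


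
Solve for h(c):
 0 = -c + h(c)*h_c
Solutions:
 h(c) = -sqrt(C1 + c^2)
 h(c) = sqrt(C1 + c^2)


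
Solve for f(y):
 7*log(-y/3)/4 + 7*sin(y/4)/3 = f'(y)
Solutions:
 f(y) = C1 + 7*y*log(-y)/4 - 7*y*log(3)/4 - 7*y/4 - 28*cos(y/4)/3


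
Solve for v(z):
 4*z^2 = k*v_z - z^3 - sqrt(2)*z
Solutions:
 v(z) = C1 + z^4/(4*k) + 4*z^3/(3*k) + sqrt(2)*z^2/(2*k)


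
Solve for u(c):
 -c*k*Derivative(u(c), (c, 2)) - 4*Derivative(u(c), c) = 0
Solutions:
 u(c) = C1 + c^(((re(k) - 4)*re(k) + im(k)^2)/(re(k)^2 + im(k)^2))*(C2*sin(4*log(c)*Abs(im(k))/(re(k)^2 + im(k)^2)) + C3*cos(4*log(c)*im(k)/(re(k)^2 + im(k)^2)))


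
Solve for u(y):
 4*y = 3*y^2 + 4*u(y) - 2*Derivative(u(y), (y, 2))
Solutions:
 u(y) = C1*exp(-sqrt(2)*y) + C2*exp(sqrt(2)*y) - 3*y^2/4 + y - 3/4


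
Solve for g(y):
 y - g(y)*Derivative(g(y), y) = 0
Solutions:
 g(y) = -sqrt(C1 + y^2)
 g(y) = sqrt(C1 + y^2)


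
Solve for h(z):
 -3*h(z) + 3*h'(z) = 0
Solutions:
 h(z) = C1*exp(z)


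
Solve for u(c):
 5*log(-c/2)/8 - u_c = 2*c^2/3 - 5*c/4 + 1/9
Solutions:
 u(c) = C1 - 2*c^3/9 + 5*c^2/8 + 5*c*log(-c)/8 + c*(-53 - 45*log(2))/72


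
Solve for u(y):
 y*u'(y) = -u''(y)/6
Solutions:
 u(y) = C1 + C2*erf(sqrt(3)*y)


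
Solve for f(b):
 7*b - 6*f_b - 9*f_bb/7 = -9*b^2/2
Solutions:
 f(b) = C1 + C2*exp(-14*b/3) + b^3/4 + 71*b^2/168 - 71*b/392


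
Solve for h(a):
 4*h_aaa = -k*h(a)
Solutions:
 h(a) = C1*exp(2^(1/3)*a*(-k)^(1/3)/2) + C2*exp(2^(1/3)*a*(-k)^(1/3)*(-1 + sqrt(3)*I)/4) + C3*exp(-2^(1/3)*a*(-k)^(1/3)*(1 + sqrt(3)*I)/4)


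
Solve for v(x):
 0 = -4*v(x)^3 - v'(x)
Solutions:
 v(x) = -sqrt(2)*sqrt(-1/(C1 - 4*x))/2
 v(x) = sqrt(2)*sqrt(-1/(C1 - 4*x))/2


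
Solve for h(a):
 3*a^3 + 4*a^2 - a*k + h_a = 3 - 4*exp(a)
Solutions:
 h(a) = C1 - 3*a^4/4 - 4*a^3/3 + a^2*k/2 + 3*a - 4*exp(a)


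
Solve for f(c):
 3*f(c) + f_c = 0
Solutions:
 f(c) = C1*exp(-3*c)


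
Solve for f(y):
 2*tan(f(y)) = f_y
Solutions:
 f(y) = pi - asin(C1*exp(2*y))
 f(y) = asin(C1*exp(2*y))


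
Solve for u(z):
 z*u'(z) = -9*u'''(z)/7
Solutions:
 u(z) = C1 + Integral(C2*airyai(-21^(1/3)*z/3) + C3*airybi(-21^(1/3)*z/3), z)


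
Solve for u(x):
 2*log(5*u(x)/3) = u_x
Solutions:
 Integral(1/(-log(_y) - log(5) + log(3)), (_y, u(x)))/2 = C1 - x


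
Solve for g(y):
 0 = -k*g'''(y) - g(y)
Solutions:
 g(y) = C1*exp(y*(-1/k)^(1/3)) + C2*exp(y*(-1/k)^(1/3)*(-1 + sqrt(3)*I)/2) + C3*exp(-y*(-1/k)^(1/3)*(1 + sqrt(3)*I)/2)


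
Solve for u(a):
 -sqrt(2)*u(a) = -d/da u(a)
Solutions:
 u(a) = C1*exp(sqrt(2)*a)


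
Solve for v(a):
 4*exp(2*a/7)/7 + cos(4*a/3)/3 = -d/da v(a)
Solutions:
 v(a) = C1 - 2*exp(2*a/7) - sin(4*a/3)/4


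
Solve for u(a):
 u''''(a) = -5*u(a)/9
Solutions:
 u(a) = (C1*sin(5^(1/4)*sqrt(6)*a/6) + C2*cos(5^(1/4)*sqrt(6)*a/6))*exp(-5^(1/4)*sqrt(6)*a/6) + (C3*sin(5^(1/4)*sqrt(6)*a/6) + C4*cos(5^(1/4)*sqrt(6)*a/6))*exp(5^(1/4)*sqrt(6)*a/6)


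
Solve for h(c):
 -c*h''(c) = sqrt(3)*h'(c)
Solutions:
 h(c) = C1 + C2*c^(1 - sqrt(3))


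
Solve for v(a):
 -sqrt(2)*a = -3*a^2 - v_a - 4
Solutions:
 v(a) = C1 - a^3 + sqrt(2)*a^2/2 - 4*a


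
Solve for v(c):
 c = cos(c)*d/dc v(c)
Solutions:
 v(c) = C1 + Integral(c/cos(c), c)


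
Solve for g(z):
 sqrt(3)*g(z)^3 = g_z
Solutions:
 g(z) = -sqrt(2)*sqrt(-1/(C1 + sqrt(3)*z))/2
 g(z) = sqrt(2)*sqrt(-1/(C1 + sqrt(3)*z))/2


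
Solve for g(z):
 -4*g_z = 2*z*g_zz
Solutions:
 g(z) = C1 + C2/z


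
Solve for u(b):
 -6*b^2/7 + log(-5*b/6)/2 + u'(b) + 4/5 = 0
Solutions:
 u(b) = C1 + 2*b^3/7 - b*log(-b)/2 + b*(-5*log(5) - 3 + 5*log(6))/10


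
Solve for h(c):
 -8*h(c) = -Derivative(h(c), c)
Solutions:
 h(c) = C1*exp(8*c)


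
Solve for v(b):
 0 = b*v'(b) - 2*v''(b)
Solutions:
 v(b) = C1 + C2*erfi(b/2)


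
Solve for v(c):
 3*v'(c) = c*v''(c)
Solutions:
 v(c) = C1 + C2*c^4


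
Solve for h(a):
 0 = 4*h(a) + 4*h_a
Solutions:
 h(a) = C1*exp(-a)


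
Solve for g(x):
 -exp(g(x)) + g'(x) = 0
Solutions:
 g(x) = log(-1/(C1 + x))


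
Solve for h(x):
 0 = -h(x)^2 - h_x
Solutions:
 h(x) = 1/(C1 + x)


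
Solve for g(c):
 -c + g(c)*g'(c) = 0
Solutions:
 g(c) = -sqrt(C1 + c^2)
 g(c) = sqrt(C1 + c^2)


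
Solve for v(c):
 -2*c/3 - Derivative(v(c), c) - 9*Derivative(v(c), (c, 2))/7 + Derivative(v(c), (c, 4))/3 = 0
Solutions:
 v(c) = C1 + C2*exp(-c*(6*3^(2/3)*98^(1/3)/(sqrt(133) + 49)^(1/3) + 84^(1/3)*(sqrt(133) + 49)^(1/3))/28)*sin(3^(1/6)*c*(-28^(1/3)*3^(2/3)*(sqrt(133) + 49)^(1/3) + 18*98^(1/3)/(sqrt(133) + 49)^(1/3))/28) + C3*exp(-c*(6*3^(2/3)*98^(1/3)/(sqrt(133) + 49)^(1/3) + 84^(1/3)*(sqrt(133) + 49)^(1/3))/28)*cos(3^(1/6)*c*(-28^(1/3)*3^(2/3)*(sqrt(133) + 49)^(1/3) + 18*98^(1/3)/(sqrt(133) + 49)^(1/3))/28) + C4*exp(c*(6*3^(2/3)*98^(1/3)/(sqrt(133) + 49)^(1/3) + 84^(1/3)*(sqrt(133) + 49)^(1/3))/14) - c^2/3 + 6*c/7


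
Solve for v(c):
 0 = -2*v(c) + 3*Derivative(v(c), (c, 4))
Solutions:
 v(c) = C1*exp(-2^(1/4)*3^(3/4)*c/3) + C2*exp(2^(1/4)*3^(3/4)*c/3) + C3*sin(2^(1/4)*3^(3/4)*c/3) + C4*cos(2^(1/4)*3^(3/4)*c/3)


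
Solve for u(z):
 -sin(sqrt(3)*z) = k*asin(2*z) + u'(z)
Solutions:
 u(z) = C1 - k*(z*asin(2*z) + sqrt(1 - 4*z^2)/2) + sqrt(3)*cos(sqrt(3)*z)/3


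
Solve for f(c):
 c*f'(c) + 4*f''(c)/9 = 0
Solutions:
 f(c) = C1 + C2*erf(3*sqrt(2)*c/4)


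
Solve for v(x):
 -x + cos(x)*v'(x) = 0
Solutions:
 v(x) = C1 + Integral(x/cos(x), x)


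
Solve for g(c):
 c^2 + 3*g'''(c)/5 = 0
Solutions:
 g(c) = C1 + C2*c + C3*c^2 - c^5/36


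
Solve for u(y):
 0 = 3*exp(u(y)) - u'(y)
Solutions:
 u(y) = log(-1/(C1 + 3*y))


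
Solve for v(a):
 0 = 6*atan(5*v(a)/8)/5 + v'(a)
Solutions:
 Integral(1/atan(5*_y/8), (_y, v(a))) = C1 - 6*a/5


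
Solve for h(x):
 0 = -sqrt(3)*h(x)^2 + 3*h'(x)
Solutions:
 h(x) = -3/(C1 + sqrt(3)*x)


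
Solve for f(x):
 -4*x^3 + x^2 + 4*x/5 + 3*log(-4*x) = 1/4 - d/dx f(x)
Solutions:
 f(x) = C1 + x^4 - x^3/3 - 2*x^2/5 - 3*x*log(-x) + x*(13/4 - 6*log(2))


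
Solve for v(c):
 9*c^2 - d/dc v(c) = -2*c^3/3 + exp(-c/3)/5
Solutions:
 v(c) = C1 + c^4/6 + 3*c^3 + 3*exp(-c/3)/5


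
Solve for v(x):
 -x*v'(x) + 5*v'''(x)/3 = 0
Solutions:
 v(x) = C1 + Integral(C2*airyai(3^(1/3)*5^(2/3)*x/5) + C3*airybi(3^(1/3)*5^(2/3)*x/5), x)


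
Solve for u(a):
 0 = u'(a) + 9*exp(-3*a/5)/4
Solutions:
 u(a) = C1 + 15*exp(-3*a/5)/4


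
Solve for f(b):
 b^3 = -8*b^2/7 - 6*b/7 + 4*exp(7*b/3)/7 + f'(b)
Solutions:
 f(b) = C1 + b^4/4 + 8*b^3/21 + 3*b^2/7 - 12*exp(7*b/3)/49


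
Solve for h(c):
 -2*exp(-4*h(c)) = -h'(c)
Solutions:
 h(c) = log(-I*(C1 + 8*c)^(1/4))
 h(c) = log(I*(C1 + 8*c)^(1/4))
 h(c) = log(-(C1 + 8*c)^(1/4))
 h(c) = log(C1 + 8*c)/4


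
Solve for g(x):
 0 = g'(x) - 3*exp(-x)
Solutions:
 g(x) = C1 - 3*exp(-x)


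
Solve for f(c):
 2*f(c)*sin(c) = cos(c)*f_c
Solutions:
 f(c) = C1/cos(c)^2


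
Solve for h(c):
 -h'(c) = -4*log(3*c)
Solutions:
 h(c) = C1 + 4*c*log(c) - 4*c + c*log(81)


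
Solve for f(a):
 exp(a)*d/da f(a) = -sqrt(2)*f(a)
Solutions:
 f(a) = C1*exp(sqrt(2)*exp(-a))


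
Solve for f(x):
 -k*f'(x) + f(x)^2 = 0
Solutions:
 f(x) = -k/(C1*k + x)


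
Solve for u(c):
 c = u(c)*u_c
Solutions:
 u(c) = -sqrt(C1 + c^2)
 u(c) = sqrt(C1 + c^2)


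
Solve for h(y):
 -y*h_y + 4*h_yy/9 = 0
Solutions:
 h(y) = C1 + C2*erfi(3*sqrt(2)*y/4)


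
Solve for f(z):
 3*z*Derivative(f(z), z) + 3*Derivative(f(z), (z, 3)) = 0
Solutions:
 f(z) = C1 + Integral(C2*airyai(-z) + C3*airybi(-z), z)


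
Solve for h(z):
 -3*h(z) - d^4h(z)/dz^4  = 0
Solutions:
 h(z) = (C1*sin(sqrt(2)*3^(1/4)*z/2) + C2*cos(sqrt(2)*3^(1/4)*z/2))*exp(-sqrt(2)*3^(1/4)*z/2) + (C3*sin(sqrt(2)*3^(1/4)*z/2) + C4*cos(sqrt(2)*3^(1/4)*z/2))*exp(sqrt(2)*3^(1/4)*z/2)


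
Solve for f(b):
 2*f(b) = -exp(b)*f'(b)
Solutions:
 f(b) = C1*exp(2*exp(-b))


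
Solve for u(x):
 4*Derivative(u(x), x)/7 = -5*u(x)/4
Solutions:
 u(x) = C1*exp(-35*x/16)


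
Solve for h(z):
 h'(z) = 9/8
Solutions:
 h(z) = C1 + 9*z/8


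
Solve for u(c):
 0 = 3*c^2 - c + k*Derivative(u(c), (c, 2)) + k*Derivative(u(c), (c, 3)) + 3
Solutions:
 u(c) = C1 + C2*c + C3*exp(-c) - c^4/(4*k) + 7*c^3/(6*k) - 5*c^2/k


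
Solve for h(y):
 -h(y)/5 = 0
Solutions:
 h(y) = 0


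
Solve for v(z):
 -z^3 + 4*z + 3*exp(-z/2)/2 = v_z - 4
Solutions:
 v(z) = C1 - z^4/4 + 2*z^2 + 4*z - 3*exp(-z/2)


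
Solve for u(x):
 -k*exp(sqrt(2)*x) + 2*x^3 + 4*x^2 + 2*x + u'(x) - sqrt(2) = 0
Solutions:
 u(x) = C1 + sqrt(2)*k*exp(sqrt(2)*x)/2 - x^4/2 - 4*x^3/3 - x^2 + sqrt(2)*x


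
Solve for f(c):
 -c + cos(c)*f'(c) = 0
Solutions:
 f(c) = C1 + Integral(c/cos(c), c)


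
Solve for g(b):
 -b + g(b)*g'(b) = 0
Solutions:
 g(b) = -sqrt(C1 + b^2)
 g(b) = sqrt(C1 + b^2)


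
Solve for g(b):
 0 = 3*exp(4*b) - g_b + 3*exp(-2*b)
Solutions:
 g(b) = C1 + 3*exp(4*b)/4 - 3*exp(-2*b)/2


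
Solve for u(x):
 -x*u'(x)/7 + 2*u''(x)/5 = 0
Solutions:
 u(x) = C1 + C2*erfi(sqrt(35)*x/14)


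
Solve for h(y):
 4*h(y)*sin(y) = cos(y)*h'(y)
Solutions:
 h(y) = C1/cos(y)^4


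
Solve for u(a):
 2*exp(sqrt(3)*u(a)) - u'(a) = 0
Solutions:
 u(a) = sqrt(3)*(2*log(-1/(C1 + 2*a)) - log(3))/6


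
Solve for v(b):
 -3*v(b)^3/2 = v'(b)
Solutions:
 v(b) = -sqrt(-1/(C1 - 3*b))
 v(b) = sqrt(-1/(C1 - 3*b))


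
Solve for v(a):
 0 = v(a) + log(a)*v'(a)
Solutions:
 v(a) = C1*exp(-li(a))


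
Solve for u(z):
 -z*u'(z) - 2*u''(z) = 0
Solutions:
 u(z) = C1 + C2*erf(z/2)


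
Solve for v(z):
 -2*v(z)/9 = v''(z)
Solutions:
 v(z) = C1*sin(sqrt(2)*z/3) + C2*cos(sqrt(2)*z/3)


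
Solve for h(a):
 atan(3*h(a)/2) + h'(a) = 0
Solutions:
 Integral(1/atan(3*_y/2), (_y, h(a))) = C1 - a


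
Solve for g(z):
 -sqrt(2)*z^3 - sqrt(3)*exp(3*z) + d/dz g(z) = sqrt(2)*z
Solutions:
 g(z) = C1 + sqrt(2)*z^4/4 + sqrt(2)*z^2/2 + sqrt(3)*exp(3*z)/3


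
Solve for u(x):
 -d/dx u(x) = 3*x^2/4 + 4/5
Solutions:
 u(x) = C1 - x^3/4 - 4*x/5


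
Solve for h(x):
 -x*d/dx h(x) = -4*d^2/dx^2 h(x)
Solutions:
 h(x) = C1 + C2*erfi(sqrt(2)*x/4)


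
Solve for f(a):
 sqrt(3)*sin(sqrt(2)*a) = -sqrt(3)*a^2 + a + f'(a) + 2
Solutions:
 f(a) = C1 + sqrt(3)*a^3/3 - a^2/2 - 2*a - sqrt(6)*cos(sqrt(2)*a)/2


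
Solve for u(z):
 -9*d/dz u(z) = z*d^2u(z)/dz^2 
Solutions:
 u(z) = C1 + C2/z^8


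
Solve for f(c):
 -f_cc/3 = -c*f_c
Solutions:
 f(c) = C1 + C2*erfi(sqrt(6)*c/2)


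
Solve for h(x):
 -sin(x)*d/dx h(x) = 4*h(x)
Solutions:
 h(x) = C1*(cos(x)^2 + 2*cos(x) + 1)/(cos(x)^2 - 2*cos(x) + 1)


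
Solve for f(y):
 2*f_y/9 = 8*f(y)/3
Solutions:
 f(y) = C1*exp(12*y)


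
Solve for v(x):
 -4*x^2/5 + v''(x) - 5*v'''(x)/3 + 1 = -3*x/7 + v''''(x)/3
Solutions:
 v(x) = C1 + C2*x + C3*exp(x*(-5 + sqrt(37))/2) + C4*exp(-x*(5 + sqrt(37))/2) + x^4/15 + 47*x^3/126 + 514*x^2/315


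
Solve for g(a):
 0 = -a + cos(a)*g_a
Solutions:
 g(a) = C1 + Integral(a/cos(a), a)


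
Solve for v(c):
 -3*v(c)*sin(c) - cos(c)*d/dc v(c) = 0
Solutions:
 v(c) = C1*cos(c)^3


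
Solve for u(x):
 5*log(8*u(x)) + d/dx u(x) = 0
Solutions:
 Integral(1/(log(_y) + 3*log(2)), (_y, u(x)))/5 = C1 - x


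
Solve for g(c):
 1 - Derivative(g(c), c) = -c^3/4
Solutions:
 g(c) = C1 + c^4/16 + c


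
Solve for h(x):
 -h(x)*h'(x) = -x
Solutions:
 h(x) = -sqrt(C1 + x^2)
 h(x) = sqrt(C1 + x^2)


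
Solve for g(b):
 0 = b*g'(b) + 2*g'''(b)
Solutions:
 g(b) = C1 + Integral(C2*airyai(-2^(2/3)*b/2) + C3*airybi(-2^(2/3)*b/2), b)


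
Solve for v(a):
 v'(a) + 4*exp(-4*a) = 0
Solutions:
 v(a) = C1 + exp(-4*a)


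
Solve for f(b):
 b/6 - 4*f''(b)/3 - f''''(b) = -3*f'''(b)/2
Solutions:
 f(b) = C1 + C2*b + b^3/48 + 9*b^2/128 + (C3*sin(sqrt(111)*b/12) + C4*cos(sqrt(111)*b/12))*exp(3*b/4)


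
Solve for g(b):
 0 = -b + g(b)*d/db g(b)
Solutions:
 g(b) = -sqrt(C1 + b^2)
 g(b) = sqrt(C1 + b^2)


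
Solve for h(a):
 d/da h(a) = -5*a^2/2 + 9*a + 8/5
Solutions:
 h(a) = C1 - 5*a^3/6 + 9*a^2/2 + 8*a/5


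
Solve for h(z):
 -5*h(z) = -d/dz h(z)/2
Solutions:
 h(z) = C1*exp(10*z)


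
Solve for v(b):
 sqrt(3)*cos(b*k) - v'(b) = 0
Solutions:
 v(b) = C1 + sqrt(3)*sin(b*k)/k


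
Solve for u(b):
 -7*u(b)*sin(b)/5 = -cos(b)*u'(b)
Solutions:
 u(b) = C1/cos(b)^(7/5)


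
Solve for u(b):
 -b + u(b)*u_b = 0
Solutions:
 u(b) = -sqrt(C1 + b^2)
 u(b) = sqrt(C1 + b^2)


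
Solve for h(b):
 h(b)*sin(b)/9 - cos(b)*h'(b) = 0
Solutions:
 h(b) = C1/cos(b)^(1/9)


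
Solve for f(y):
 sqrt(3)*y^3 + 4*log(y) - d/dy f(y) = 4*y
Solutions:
 f(y) = C1 + sqrt(3)*y^4/4 - 2*y^2 + 4*y*log(y) - 4*y


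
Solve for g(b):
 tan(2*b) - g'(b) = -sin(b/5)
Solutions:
 g(b) = C1 - log(cos(2*b))/2 - 5*cos(b/5)


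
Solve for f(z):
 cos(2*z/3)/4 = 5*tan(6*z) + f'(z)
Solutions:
 f(z) = C1 + 5*log(cos(6*z))/6 + 3*sin(2*z/3)/8


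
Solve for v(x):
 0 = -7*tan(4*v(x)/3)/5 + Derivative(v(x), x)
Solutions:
 v(x) = -3*asin(C1*exp(28*x/15))/4 + 3*pi/4
 v(x) = 3*asin(C1*exp(28*x/15))/4


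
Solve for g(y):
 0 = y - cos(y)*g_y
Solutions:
 g(y) = C1 + Integral(y/cos(y), y)


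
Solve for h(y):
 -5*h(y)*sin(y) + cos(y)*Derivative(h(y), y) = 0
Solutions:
 h(y) = C1/cos(y)^5


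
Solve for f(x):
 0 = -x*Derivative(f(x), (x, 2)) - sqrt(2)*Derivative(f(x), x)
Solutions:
 f(x) = C1 + C2*x^(1 - sqrt(2))


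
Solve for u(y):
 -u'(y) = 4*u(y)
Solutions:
 u(y) = C1*exp(-4*y)


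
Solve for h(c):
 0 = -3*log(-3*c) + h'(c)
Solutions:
 h(c) = C1 + 3*c*log(-c) + 3*c*(-1 + log(3))


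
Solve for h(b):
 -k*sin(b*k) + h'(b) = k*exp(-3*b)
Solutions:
 h(b) = C1 - k*exp(-3*b)/3 - cos(b*k)


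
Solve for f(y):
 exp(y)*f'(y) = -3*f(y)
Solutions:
 f(y) = C1*exp(3*exp(-y))


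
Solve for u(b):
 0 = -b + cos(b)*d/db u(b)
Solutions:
 u(b) = C1 + Integral(b/cos(b), b)


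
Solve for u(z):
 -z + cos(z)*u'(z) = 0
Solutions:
 u(z) = C1 + Integral(z/cos(z), z)


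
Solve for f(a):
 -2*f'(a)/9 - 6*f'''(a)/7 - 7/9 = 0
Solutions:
 f(a) = C1 + C2*sin(sqrt(21)*a/9) + C3*cos(sqrt(21)*a/9) - 7*a/2


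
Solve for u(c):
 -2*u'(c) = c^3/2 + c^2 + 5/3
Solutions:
 u(c) = C1 - c^4/16 - c^3/6 - 5*c/6


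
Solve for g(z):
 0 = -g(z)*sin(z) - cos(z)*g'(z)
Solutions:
 g(z) = C1*cos(z)


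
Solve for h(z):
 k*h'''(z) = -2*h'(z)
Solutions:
 h(z) = C1 + C2*exp(-sqrt(2)*z*sqrt(-1/k)) + C3*exp(sqrt(2)*z*sqrt(-1/k))


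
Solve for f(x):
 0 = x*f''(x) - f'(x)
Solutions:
 f(x) = C1 + C2*x^2


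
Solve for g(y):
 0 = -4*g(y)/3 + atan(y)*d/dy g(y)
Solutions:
 g(y) = C1*exp(4*Integral(1/atan(y), y)/3)


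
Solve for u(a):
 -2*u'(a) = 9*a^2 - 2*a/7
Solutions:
 u(a) = C1 - 3*a^3/2 + a^2/14


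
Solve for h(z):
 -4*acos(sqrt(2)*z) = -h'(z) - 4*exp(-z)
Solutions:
 h(z) = C1 + 4*z*acos(sqrt(2)*z) - 2*sqrt(2)*sqrt(1 - 2*z^2) + 4*exp(-z)


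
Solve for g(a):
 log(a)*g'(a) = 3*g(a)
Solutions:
 g(a) = C1*exp(3*li(a))


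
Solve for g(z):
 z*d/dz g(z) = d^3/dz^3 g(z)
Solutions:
 g(z) = C1 + Integral(C2*airyai(z) + C3*airybi(z), z)


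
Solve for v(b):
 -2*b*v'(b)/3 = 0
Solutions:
 v(b) = C1


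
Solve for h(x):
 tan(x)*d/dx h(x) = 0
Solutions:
 h(x) = C1


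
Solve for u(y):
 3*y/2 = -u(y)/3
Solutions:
 u(y) = -9*y/2


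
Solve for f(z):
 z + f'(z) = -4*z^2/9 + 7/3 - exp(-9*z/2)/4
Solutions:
 f(z) = C1 - 4*z^3/27 - z^2/2 + 7*z/3 + exp(-9*z/2)/18


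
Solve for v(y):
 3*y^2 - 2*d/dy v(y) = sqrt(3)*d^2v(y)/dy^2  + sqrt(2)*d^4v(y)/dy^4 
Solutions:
 v(y) = C1 + C2*exp(y*(-6^(5/6)/(3*sqrt(2) + sqrt(sqrt(6) + 18))^(1/3) + 6^(2/3)*(3*sqrt(2) + sqrt(sqrt(6) + 18))^(1/3))/12)*sin(y*(2^(5/6)*3^(1/3)/(3*sqrt(2) + sqrt(sqrt(6) + 18))^(1/3) + 2^(2/3)*3^(1/6)*(3*sqrt(2) + sqrt(sqrt(6) + 18))^(1/3))/4) + C3*exp(y*(-6^(5/6)/(3*sqrt(2) + sqrt(sqrt(6) + 18))^(1/3) + 6^(2/3)*(3*sqrt(2) + sqrt(sqrt(6) + 18))^(1/3))/12)*cos(y*(2^(5/6)*3^(1/3)/(3*sqrt(2) + sqrt(sqrt(6) + 18))^(1/3) + 2^(2/3)*3^(1/6)*(3*sqrt(2) + sqrt(sqrt(6) + 18))^(1/3))/4) + C4*exp(-y*(-6^(5/6)/(3*sqrt(2) + sqrt(sqrt(6) + 18))^(1/3) + 6^(2/3)*(3*sqrt(2) + sqrt(sqrt(6) + 18))^(1/3))/6) + y^3/2 - 3*sqrt(3)*y^2/4 + 9*y/4


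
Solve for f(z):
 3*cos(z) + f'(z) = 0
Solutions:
 f(z) = C1 - 3*sin(z)


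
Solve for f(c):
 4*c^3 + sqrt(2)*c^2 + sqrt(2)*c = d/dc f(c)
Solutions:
 f(c) = C1 + c^4 + sqrt(2)*c^3/3 + sqrt(2)*c^2/2


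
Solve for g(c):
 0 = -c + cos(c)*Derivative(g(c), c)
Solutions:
 g(c) = C1 + Integral(c/cos(c), c)


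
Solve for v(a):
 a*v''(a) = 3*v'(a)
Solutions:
 v(a) = C1 + C2*a^4


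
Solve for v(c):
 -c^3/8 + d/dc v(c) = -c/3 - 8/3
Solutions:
 v(c) = C1 + c^4/32 - c^2/6 - 8*c/3


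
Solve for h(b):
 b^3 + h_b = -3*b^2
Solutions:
 h(b) = C1 - b^4/4 - b^3


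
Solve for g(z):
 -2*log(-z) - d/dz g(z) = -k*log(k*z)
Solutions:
 g(z) = C1 + z*(k - 2)*log(-z) + z*(k*log(-k) - k + 2)


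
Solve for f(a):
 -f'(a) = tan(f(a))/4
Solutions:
 f(a) = pi - asin(C1*exp(-a/4))
 f(a) = asin(C1*exp(-a/4))


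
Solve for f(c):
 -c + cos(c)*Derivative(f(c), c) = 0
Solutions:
 f(c) = C1 + Integral(c/cos(c), c)


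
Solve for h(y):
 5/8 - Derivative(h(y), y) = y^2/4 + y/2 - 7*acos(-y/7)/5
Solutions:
 h(y) = C1 - y^3/12 - y^2/4 + 7*y*acos(-y/7)/5 + 5*y/8 + 7*sqrt(49 - y^2)/5


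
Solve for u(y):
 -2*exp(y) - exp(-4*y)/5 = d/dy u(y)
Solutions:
 u(y) = C1 - 2*exp(y) + exp(-4*y)/20


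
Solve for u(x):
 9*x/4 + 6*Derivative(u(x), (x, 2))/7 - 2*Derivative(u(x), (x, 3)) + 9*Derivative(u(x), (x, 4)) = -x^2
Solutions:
 u(x) = C1 + C2*x - 7*x^4/72 - 581*x^3/432 + 1225*x^2/432 + (C3*sin(sqrt(329)*x/63) + C4*cos(sqrt(329)*x/63))*exp(x/9)


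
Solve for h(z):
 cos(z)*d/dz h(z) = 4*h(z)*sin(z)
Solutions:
 h(z) = C1/cos(z)^4


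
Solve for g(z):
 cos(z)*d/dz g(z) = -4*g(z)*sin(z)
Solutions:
 g(z) = C1*cos(z)^4


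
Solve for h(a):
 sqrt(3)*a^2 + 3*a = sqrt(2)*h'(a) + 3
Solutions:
 h(a) = C1 + sqrt(6)*a^3/6 + 3*sqrt(2)*a^2/4 - 3*sqrt(2)*a/2


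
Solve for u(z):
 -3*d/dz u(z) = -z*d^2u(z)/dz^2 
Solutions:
 u(z) = C1 + C2*z^4


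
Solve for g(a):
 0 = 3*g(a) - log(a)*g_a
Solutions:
 g(a) = C1*exp(3*li(a))


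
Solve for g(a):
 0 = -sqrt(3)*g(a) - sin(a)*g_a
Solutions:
 g(a) = C1*(cos(a) + 1)^(sqrt(3)/2)/(cos(a) - 1)^(sqrt(3)/2)


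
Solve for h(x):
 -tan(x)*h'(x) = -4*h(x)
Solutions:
 h(x) = C1*sin(x)^4


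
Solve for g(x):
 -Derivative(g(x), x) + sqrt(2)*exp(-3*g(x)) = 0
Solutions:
 g(x) = log(C1 + 3*sqrt(2)*x)/3
 g(x) = log((-3^(1/3) - 3^(5/6)*I)*(C1 + sqrt(2)*x)^(1/3)/2)
 g(x) = log((-3^(1/3) + 3^(5/6)*I)*(C1 + sqrt(2)*x)^(1/3)/2)


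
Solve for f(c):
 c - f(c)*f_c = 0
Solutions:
 f(c) = -sqrt(C1 + c^2)
 f(c) = sqrt(C1 + c^2)


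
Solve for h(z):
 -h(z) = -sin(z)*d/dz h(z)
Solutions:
 h(z) = C1*sqrt(cos(z) - 1)/sqrt(cos(z) + 1)


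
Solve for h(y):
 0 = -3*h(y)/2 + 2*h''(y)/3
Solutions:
 h(y) = C1*exp(-3*y/2) + C2*exp(3*y/2)


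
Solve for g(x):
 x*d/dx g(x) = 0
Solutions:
 g(x) = C1


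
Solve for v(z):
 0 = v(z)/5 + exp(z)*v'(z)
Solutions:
 v(z) = C1*exp(exp(-z)/5)


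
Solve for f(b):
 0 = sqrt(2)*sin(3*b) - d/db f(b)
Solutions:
 f(b) = C1 - sqrt(2)*cos(3*b)/3


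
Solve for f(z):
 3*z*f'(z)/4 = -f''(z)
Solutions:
 f(z) = C1 + C2*erf(sqrt(6)*z/4)


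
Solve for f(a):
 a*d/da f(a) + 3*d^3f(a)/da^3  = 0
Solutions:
 f(a) = C1 + Integral(C2*airyai(-3^(2/3)*a/3) + C3*airybi(-3^(2/3)*a/3), a)


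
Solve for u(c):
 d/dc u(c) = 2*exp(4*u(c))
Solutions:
 u(c) = log(-(-1/(C1 + 8*c))^(1/4))
 u(c) = log(-1/(C1 + 8*c))/4
 u(c) = log(-I*(-1/(C1 + 8*c))^(1/4))
 u(c) = log(I*(-1/(C1 + 8*c))^(1/4))


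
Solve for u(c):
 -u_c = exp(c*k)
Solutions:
 u(c) = C1 - exp(c*k)/k


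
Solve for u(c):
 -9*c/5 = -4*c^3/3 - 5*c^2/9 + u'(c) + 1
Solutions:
 u(c) = C1 + c^4/3 + 5*c^3/27 - 9*c^2/10 - c


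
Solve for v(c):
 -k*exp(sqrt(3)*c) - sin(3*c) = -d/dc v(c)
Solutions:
 v(c) = C1 + sqrt(3)*k*exp(sqrt(3)*c)/3 - cos(3*c)/3


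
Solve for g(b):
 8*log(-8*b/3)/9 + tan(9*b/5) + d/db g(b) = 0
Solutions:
 g(b) = C1 - 8*b*log(-b)/9 - 8*b*log(2)/3 + 8*b/9 + 8*b*log(3)/9 + 5*log(cos(9*b/5))/9


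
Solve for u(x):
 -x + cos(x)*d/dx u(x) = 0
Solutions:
 u(x) = C1 + Integral(x/cos(x), x)


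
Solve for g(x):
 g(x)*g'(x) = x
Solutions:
 g(x) = -sqrt(C1 + x^2)
 g(x) = sqrt(C1 + x^2)


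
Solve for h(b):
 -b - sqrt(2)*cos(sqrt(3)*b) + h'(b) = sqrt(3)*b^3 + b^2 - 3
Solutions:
 h(b) = C1 + sqrt(3)*b^4/4 + b^3/3 + b^2/2 - 3*b + sqrt(6)*sin(sqrt(3)*b)/3


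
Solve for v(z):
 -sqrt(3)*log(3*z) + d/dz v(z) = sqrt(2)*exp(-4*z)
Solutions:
 v(z) = C1 + sqrt(3)*z*log(z) + sqrt(3)*z*(-1 + log(3)) - sqrt(2)*exp(-4*z)/4


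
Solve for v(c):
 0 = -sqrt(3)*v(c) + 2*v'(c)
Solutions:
 v(c) = C1*exp(sqrt(3)*c/2)


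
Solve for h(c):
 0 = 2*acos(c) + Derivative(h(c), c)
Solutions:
 h(c) = C1 - 2*c*acos(c) + 2*sqrt(1 - c^2)


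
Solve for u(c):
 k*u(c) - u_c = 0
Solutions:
 u(c) = C1*exp(c*k)


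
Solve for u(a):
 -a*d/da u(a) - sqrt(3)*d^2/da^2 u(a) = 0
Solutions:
 u(a) = C1 + C2*erf(sqrt(2)*3^(3/4)*a/6)


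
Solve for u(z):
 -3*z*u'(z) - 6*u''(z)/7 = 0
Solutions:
 u(z) = C1 + C2*erf(sqrt(7)*z/2)


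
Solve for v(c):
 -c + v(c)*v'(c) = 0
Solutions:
 v(c) = -sqrt(C1 + c^2)
 v(c) = sqrt(C1 + c^2)


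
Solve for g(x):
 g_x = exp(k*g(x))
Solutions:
 g(x) = Piecewise((log(-1/(C1*k + k*x))/k, Ne(k, 0)), (nan, True))
 g(x) = Piecewise((C1 + x, Eq(k, 0)), (nan, True))


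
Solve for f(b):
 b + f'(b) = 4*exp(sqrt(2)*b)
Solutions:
 f(b) = C1 - b^2/2 + 2*sqrt(2)*exp(sqrt(2)*b)


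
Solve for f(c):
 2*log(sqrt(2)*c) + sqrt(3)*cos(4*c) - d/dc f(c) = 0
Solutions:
 f(c) = C1 + 2*c*log(c) - 2*c + c*log(2) + sqrt(3)*sin(4*c)/4


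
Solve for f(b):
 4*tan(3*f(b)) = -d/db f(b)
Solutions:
 f(b) = -asin(C1*exp(-12*b))/3 + pi/3
 f(b) = asin(C1*exp(-12*b))/3


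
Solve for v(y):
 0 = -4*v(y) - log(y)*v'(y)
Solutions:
 v(y) = C1*exp(-4*li(y))


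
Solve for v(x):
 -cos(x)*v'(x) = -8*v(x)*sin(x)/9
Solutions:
 v(x) = C1/cos(x)^(8/9)


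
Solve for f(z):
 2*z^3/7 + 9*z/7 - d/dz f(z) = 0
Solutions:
 f(z) = C1 + z^4/14 + 9*z^2/14


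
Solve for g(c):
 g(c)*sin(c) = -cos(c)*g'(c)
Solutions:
 g(c) = C1*cos(c)


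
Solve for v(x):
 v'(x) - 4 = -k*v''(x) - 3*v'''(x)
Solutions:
 v(x) = C1 + C2*exp(x*(-k + sqrt(k^2 - 12))/6) + C3*exp(-x*(k + sqrt(k^2 - 12))/6) + 4*x


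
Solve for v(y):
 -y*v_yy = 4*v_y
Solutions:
 v(y) = C1 + C2/y^3


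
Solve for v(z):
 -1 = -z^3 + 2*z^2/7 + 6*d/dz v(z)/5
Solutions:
 v(z) = C1 + 5*z^4/24 - 5*z^3/63 - 5*z/6
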